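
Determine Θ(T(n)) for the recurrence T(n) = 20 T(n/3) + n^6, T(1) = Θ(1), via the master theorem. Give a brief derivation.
T(n) = Θ(n^6)

log_3 20 ≈ 2.727. f(n) = n^6 dominates n^(log_3 20) since 6 > 2.727, and the regularity condition a·f(n/b) = 20·(n/3)^6 = (20/729)·n^6 ≤ c·f(n) holds with c = 20/729 ≈ 0.0274 < 1. So this is Case 3: T(n) = Θ(f(n)) = Θ(n^6).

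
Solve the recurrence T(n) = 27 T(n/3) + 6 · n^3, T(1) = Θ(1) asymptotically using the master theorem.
T(n) = Θ(n^3 log n)

log_3 27 = 3, and f(n) = 6 · n^3 = Θ(n^(log_3 27)). This is Case 2 of the master theorem: T(n) = Θ(f(n) · log n) = Θ(n^3 log n).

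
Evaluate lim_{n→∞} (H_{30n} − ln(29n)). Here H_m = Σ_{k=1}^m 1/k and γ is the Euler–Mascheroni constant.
lim = ln(30/29) + γ

By Euler-Maclaurin, H_m = ln m + γ + O(1/m). So
  H_{30n} − ln(29n) = ln(30n) + γ − ln(29n) + O(1/n)
                       = ln(30/29) + γ + O(1/n).
Hence the limit is ln(30/29) + γ.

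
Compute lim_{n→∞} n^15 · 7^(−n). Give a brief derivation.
lim = 0

Exponentials with base > 1 dominate every fixed polynomial: for any fixed c, n^c / 7^n → 0 as n → ∞ (e.g. by the ratio test, or by writing 7^n = e^(n ln 7) and noting e^(n ln 7) / n^c → ∞). Hence n^15 · 7^(−n) = n^15 / 7^n → 0.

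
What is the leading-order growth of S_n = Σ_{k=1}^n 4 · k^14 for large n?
S_n ~ 4 · n^15 / 15

By integral comparison (Euler-Maclaurin), Σ_{k=1}^n 4 · k^14 = 4 · ∫_0^n x^14 dx + O(n^14) = 4 · n^15/15 + O(n^14). (Equivalently, Faulhaber's formula gives the same leading term.)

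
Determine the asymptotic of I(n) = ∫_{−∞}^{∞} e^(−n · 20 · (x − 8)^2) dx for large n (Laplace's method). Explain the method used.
I(n) = sqrt(π/(20n))

Here φ(x) = 20 · (x − 8)^2 has its unique minimum at x* = 8 with φ(x*) = 0 and φ''(x*) = 40. Laplace's method gives
  I(n) ~ e^(−n φ(x*)) · sqrt(2π / (n · φ''(x*))) = sqrt(2π / (40n)) = sqrt(π/(20n)).
This is exact: substituting u = (x − 8)·sqrt(20n) gives I(n) = (1/sqrt(20n)) ∫_{−∞}^{∞} e^(−u^2) du = sqrt(π/(20n)).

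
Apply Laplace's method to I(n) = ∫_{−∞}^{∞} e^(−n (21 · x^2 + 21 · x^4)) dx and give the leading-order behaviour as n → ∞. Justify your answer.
I(n) ~ sqrt(π/(21n))

φ(x) = 21 · x^2 + 21 · x^4 has its unique global minimum at x* = 0 (since φ'(x) = 42x + 84x^3 = 0 only at x = 0 for real x with both coefficients positive, and φ → ∞ as |x| → ∞). At x* = 0, φ(0) = 0 and φ''(0) = 42. Laplace's method then gives
  I(n) ~ sqrt(2π / (n · φ''(0))) · e^(−n φ(0)) = sqrt(2π / (42n)) = sqrt(π/(21n)).
The 21 · x^4 term contributes only at subleading order (an O(1/n) relative correction).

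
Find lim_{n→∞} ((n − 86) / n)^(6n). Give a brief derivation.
lim = e^(−516)

Rewrite as (1 − 86/n)^(6n). By the standard limit (1 + x/n)^n → e^x, we have (1 − 86/n)^n → e^(−86), and raising to the 6th power gives e^(−516).
More precisely, ln[(1 − 86/n)^(6n)] = 6n · ln(1 − 86/n) = 6n · (-86/n + O(1/n^2)) = -516 + O(1/n) → -516.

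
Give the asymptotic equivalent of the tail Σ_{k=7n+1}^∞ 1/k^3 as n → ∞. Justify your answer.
Σ_{k>7n} 1/k^3 ~ 1/(2 · (7n)^2)

Compare to the integral: ∫_{7n}^∞ x^(−3) dx = [−x^(−2)/2]_{7n}^∞ = 1/((3−1)·(7n)^2). Euler-Maclaurin then gives
  Σ_{k>7n} 1/k^3 = ∫_{7n}^∞ dx/x^3 − 1/(2·(7n)^3) + O(1/(7n)^4).
(Equivalently this is ζ(3) − Σ_{k≤7n} 1/k^3.)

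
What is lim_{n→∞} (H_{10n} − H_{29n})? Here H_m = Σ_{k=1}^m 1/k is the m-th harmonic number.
lim = ln(10/29)

Euler-Maclaurin gives H_m = ln m + γ + 1/(2m) + O(1/m^2). The γ and O(1/m) terms cancel in the difference:
  H_{10n} − H_{29n} = ln(10n) − ln(29n) + O(1/n) = ln(10/29) + O(1/n).
Hence the limit is ln(10/29).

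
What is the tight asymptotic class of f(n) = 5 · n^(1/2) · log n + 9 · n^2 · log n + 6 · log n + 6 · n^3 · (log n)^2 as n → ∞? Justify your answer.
f(n) ∈ Θ(n^3 · (log n)^2)

Compare the terms by growth order. For large n, n^a · (log n)^b dominates n^a' · (log n)^b' iff a > a', or (a = a' and b > b'). Ranking the 4 terms shows the dominant one is 6 · n^3 · (log n)^2. Hence f(n) ∈ Θ(n^3 · (log n)^2).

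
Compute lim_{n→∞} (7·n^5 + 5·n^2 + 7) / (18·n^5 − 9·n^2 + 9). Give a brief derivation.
lim = 7/18

For large n the leading n^5 terms dominate both numerator and denominator. Dividing top and bottom by n^5, every other term tends to 0, leaving 7/18.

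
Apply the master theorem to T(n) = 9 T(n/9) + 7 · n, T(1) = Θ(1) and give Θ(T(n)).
T(n) = Θ(n log n)

log_9 9 = 1, and f(n) = 7 · n = Θ(n^(log_9 9)). This is Case 2 of the master theorem: T(n) = Θ(f(n) · log n) = Θ(n log n).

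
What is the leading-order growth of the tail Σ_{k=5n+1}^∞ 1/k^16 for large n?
Σ_{k>5n} 1/k^16 ~ 1/(15 · (5n)^15)

Compare to the integral: ∫_{5n}^∞ x^(−16) dx = [−x^(−15)/15]_{5n}^∞ = 1/((16−1)·(5n)^15). Euler-Maclaurin then gives
  Σ_{k>5n} 1/k^16 = ∫_{5n}^∞ dx/x^16 − 1/(2·(5n)^16) + O(1/(5n)^17).
(Equivalently this is ζ(16) − Σ_{k≤5n} 1/k^16.)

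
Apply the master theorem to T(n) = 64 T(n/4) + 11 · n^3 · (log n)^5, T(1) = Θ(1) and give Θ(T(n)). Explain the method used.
T(n) = Θ(n^3 · (log n)^6)

Here log_4 64 = 3 and f(n) = 11 · n^3 · (log n)^5 = Θ(n^(log_4 64) · (log n)^5). This is the extended Case 2 of the master theorem (f matches the critical exponent up to log factors), giving T(n) = Θ(n^(log_4 64) · (log n)^(5+1)) = Θ(n^3 · (log n)^6).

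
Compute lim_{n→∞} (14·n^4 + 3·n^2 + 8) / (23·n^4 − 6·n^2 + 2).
lim = 14/23

For large n the leading n^4 terms dominate both numerator and denominator. Dividing top and bottom by n^4, every other term tends to 0, leaving 14/23.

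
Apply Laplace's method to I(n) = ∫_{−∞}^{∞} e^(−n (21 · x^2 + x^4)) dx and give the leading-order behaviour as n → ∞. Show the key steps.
I(n) ~ sqrt(π/(21n))

φ(x) = 21 · x^2 + x^4 has its unique global minimum at x* = 0 (since φ'(x) = 42x + 4x^3 = 0 only at x = 0 for real x with both coefficients positive, and φ → ∞ as |x| → ∞). At x* = 0, φ(0) = 0 and φ''(0) = 42. Laplace's method then gives
  I(n) ~ sqrt(2π / (n · φ''(0))) · e^(−n φ(0)) = sqrt(2π / (42n)) = sqrt(π/(21n)).
The x^4 term contributes only at subleading order (an O(1/n) relative correction).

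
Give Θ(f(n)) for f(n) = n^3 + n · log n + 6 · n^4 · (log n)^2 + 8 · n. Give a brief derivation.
f(n) ∈ Θ(n^4 · (log n)^2)

Compare the terms by growth order. For large n, n^a · (log n)^b dominates n^a' · (log n)^b' iff a > a', or (a = a' and b > b'). Ranking the 4 terms shows the dominant one is 6 · n^4 · (log n)^2. Hence f(n) ∈ Θ(n^4 · (log n)^2).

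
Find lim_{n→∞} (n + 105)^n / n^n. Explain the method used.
lim = e^105

Rewrite as (1 + 105/n)^(n). By the standard limit (1 + x/n)^n → e^x, we have (1 + 105/n)^n → e^105, and raising to the 1st power gives e^105.
More precisely, ln[(1 + 105/n)^(n)] = n · ln(1 + 105/n) = n · (105/n + O(1/n^2)) = 105 + O(1/n) → 105.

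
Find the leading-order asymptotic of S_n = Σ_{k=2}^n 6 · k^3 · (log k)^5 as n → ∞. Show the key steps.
S_n ~ 3 · n^4 · (log n)^5 / 2

By integral comparison, S_n = ∫_1^n 6 · x^3 · (log x)^5 dx + O(n^3 · (log n)^5). For the integral, the leading term of ∫_1^n x^3 (log x)^5 dx is n^4/4 · (log n)^5 (by repeated integration by parts; each step lowers the log-exponent and produces a relatively O(1/log n) correction). Hence S_n ~ 3 · n^4 · (log n)^5 / 2.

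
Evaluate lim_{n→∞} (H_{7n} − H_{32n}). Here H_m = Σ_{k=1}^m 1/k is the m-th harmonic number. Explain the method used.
lim = ln(7/32)

Euler-Maclaurin gives H_m = ln m + γ + 1/(2m) + O(1/m^2). The γ and O(1/m) terms cancel in the difference:
  H_{7n} − H_{32n} = ln(7n) − ln(32n) + O(1/n) = ln(7/32) + O(1/n).
Hence the limit is ln(7/32).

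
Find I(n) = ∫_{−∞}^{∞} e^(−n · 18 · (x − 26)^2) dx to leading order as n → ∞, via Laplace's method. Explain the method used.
I(n) = sqrt(π/(18n))

Here φ(x) = 18 · (x − 26)^2 has its unique minimum at x* = 26 with φ(x*) = 0 and φ''(x*) = 36. Laplace's method gives
  I(n) ~ e^(−n φ(x*)) · sqrt(2π / (n · φ''(x*))) = sqrt(2π / (36n)) = sqrt(π/(18n)).
This is exact: substituting u = (x − 26)·sqrt(18n) gives I(n) = (1/sqrt(18n)) ∫_{−∞}^{∞} e^(−u^2) du = sqrt(π/(18n)).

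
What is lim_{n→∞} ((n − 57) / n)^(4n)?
lim = e^(−228)

Rewrite as (1 − 57/n)^(4n). By the standard limit (1 + x/n)^n → e^x, we have (1 − 57/n)^n → e^(−57), and raising to the 4th power gives e^(−228).
More precisely, ln[(1 − 57/n)^(4n)] = 4n · ln(1 − 57/n) = 4n · (-57/n + O(1/n^2)) = -228 + O(1/n) → -228.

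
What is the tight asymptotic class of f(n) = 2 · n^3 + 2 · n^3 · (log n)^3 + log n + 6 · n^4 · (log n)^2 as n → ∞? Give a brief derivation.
f(n) ∈ Θ(n^4 · (log n)^2)

Compare the terms by growth order. For large n, n^a · (log n)^b dominates n^a' · (log n)^b' iff a > a', or (a = a' and b > b'). Ranking the 4 terms shows the dominant one is 6 · n^4 · (log n)^2. Hence f(n) ∈ Θ(n^4 · (log n)^2).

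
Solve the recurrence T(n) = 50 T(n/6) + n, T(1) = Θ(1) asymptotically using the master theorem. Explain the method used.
T(n) = Θ(n^(log_6 50))

Master theorem: compare f(n) = n to n^(log_6 50) where log_6 50 ≈ 2.183. Since 1 < log_6 50, we have f(n) = O(n^(log_6 50 − ε)) for some ε > 0 — Case 1. Hence T(n) = Θ(n^(log_6 50)).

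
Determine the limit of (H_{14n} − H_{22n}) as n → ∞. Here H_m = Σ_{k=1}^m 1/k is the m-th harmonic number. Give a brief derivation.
lim = ln(14/22) = ln(7/11)

Euler-Maclaurin gives H_m = ln m + γ + 1/(2m) + O(1/m^2). The γ and O(1/m) terms cancel in the difference:
  H_{14n} − H_{22n} = ln(14n) − ln(22n) + O(1/n) = ln(14/22) + O(1/n).
Hence the limit is ln(14/22) = ln(7/11).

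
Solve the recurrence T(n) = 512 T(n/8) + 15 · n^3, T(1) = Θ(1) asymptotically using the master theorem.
T(n) = Θ(n^3 log n)

log_8 512 = 3, and f(n) = 15 · n^3 = Θ(n^(log_8 512)). This is Case 2 of the master theorem: T(n) = Θ(f(n) · log n) = Θ(n^3 log n).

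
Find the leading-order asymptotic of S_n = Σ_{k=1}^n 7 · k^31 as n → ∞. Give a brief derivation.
S_n ~ 7 · n^32 / 32

By integral comparison (Euler-Maclaurin), Σ_{k=1}^n 7 · k^31 = 7 · ∫_0^n x^31 dx + O(n^31) = 7 · n^32/32 + O(n^31). (Equivalently, Faulhaber's formula gives the same leading term.)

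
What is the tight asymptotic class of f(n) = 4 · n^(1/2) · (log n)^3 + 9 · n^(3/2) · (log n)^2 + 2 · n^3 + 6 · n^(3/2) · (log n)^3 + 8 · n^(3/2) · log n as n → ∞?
f(n) ∈ Θ(n^3)

Compare the terms by growth order. For large n, n^a · (log n)^b dominates n^a' · (log n)^b' iff a > a', or (a = a' and b > b'). Ranking the 5 terms shows the dominant one is 2 · n^3. Hence f(n) ∈ Θ(n^3).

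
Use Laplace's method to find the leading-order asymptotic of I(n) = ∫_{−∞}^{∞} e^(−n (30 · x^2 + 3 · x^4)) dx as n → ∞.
I(n) ~ sqrt(π/(30n))

φ(x) = 30 · x^2 + 3 · x^4 has its unique global minimum at x* = 0 (since φ'(x) = 60x + 12x^3 = 0 only at x = 0 for real x with both coefficients positive, and φ → ∞ as |x| → ∞). At x* = 0, φ(0) = 0 and φ''(0) = 60. Laplace's method then gives
  I(n) ~ sqrt(2π / (n · φ''(0))) · e^(−n φ(0)) = sqrt(2π / (60n)) = sqrt(π/(30n)).
The 3 · x^4 term contributes only at subleading order (an O(1/n) relative correction).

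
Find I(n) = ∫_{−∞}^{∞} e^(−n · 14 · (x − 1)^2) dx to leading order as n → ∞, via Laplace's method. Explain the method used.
I(n) = sqrt(π/(14n))

Here φ(x) = 14 · (x − 1)^2 has its unique minimum at x* = 1 with φ(x*) = 0 and φ''(x*) = 28. Laplace's method gives
  I(n) ~ e^(−n φ(x*)) · sqrt(2π / (n · φ''(x*))) = sqrt(2π / (28n)) = sqrt(π/(14n)).
This is exact: substituting u = (x − 1)·sqrt(14n) gives I(n) = (1/sqrt(14n)) ∫_{−∞}^{∞} e^(−u^2) du = sqrt(π/(14n)).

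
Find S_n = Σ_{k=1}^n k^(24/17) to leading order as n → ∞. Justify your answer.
S_n ~ (17/41) · n^(41/17)

Integral comparison: Σ_{k=1}^n k^(24/17) = ∫_0^n x^(24/17) dx + O(n^(24/17)). The integral is n^(1 + 24/17) / (1 + 24/17) = n^((24+17)/17) / ((24+17)/17) = (17/41) · n^(41/17).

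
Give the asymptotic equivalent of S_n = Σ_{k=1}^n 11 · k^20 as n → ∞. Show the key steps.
S_n ~ 11 · n^21 / 21

By integral comparison (Euler-Maclaurin), Σ_{k=1}^n 11 · k^20 = 11 · ∫_0^n x^20 dx + O(n^20) = 11 · n^21/21 + O(n^20). (Equivalently, Faulhaber's formula gives the same leading term.)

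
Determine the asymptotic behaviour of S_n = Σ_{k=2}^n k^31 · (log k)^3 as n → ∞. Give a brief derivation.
S_n ~ n^32 · (log n)^3 / 32

By integral comparison, S_n = ∫_1^n x^31 · (log x)^3 dx + O(n^31 · (log n)^3). For the integral, the leading term of ∫_1^n x^31 (log x)^3 dx is n^32/32 · (log n)^3 (by repeated integration by parts; each step lowers the log-exponent and produces a relatively O(1/log n) correction). Hence S_n ~ n^32 · (log n)^3 / 32.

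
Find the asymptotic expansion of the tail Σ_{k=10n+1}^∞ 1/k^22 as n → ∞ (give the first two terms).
Σ_{k>10n} 1/k^22 = 1/(21 · (10n)^21) − 1/(2 · (10n)^22) + O(1/(10n)^23)

Compare to the integral: ∫_{10n}^∞ x^(−22) dx = [−x^(−21)/21]_{10n}^∞ = 1/((22−1)·(10n)^21). The Euler-Maclaurin correction adds −f(10n)/2 = −1/(2·(10n)^22). Euler-Maclaurin then gives
  Σ_{k>10n} 1/k^22 = ∫_{10n}^∞ dx/x^22 − 1/(2·(10n)^22) + O(1/(10n)^23).
(Equivalently this is ζ(22) − Σ_{k≤10n} 1/k^22.)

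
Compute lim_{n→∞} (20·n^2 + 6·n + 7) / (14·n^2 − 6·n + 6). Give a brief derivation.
lim = 20/14 = 10/7

For large n the leading n^2 terms dominate both numerator and denominator. Dividing top and bottom by n^2, every other term tends to 0, leaving 20/14 = 10/7.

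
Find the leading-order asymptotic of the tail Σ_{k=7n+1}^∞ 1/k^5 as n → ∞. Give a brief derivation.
Σ_{k>7n} 1/k^5 ~ 1/(4 · (7n)^4)

Compare to the integral: ∫_{7n}^∞ x^(−5) dx = [−x^(−4)/4]_{7n}^∞ = 1/((5−1)·(7n)^4). Euler-Maclaurin then gives
  Σ_{k>7n} 1/k^5 = ∫_{7n}^∞ dx/x^5 − 1/(2·(7n)^5) + O(1/(7n)^6).
(Equivalently this is ζ(5) − Σ_{k≤7n} 1/k^5.)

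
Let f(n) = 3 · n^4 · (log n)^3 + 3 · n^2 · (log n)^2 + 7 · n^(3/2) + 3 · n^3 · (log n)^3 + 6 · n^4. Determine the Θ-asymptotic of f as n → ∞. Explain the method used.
f(n) ∈ Θ(n^4 · (log n)^3)

Compare the terms by growth order. For large n, n^a · (log n)^b dominates n^a' · (log n)^b' iff a > a', or (a = a' and b > b'). Ranking the 5 terms shows the dominant one is 3 · n^4 · (log n)^3. Hence f(n) ∈ Θ(n^4 · (log n)^3).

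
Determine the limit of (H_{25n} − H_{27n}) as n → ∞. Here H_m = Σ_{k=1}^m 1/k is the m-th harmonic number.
lim = ln(25/27)

Euler-Maclaurin gives H_m = ln m + γ + 1/(2m) + O(1/m^2). The γ and O(1/m) terms cancel in the difference:
  H_{25n} − H_{27n} = ln(25n) − ln(27n) + O(1/n) = ln(25/27) + O(1/n).
Hence the limit is ln(25/27).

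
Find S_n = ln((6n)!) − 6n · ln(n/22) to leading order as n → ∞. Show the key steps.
S_n ~ 6n · (ln 132 − 1) + O(ln n)

Stirling: ln((6n)!) = 6n ln(6n) − 6n + O(ln n).
  S_n = 6n ln(6n) − 6n − 6n ln(n/22) + O(ln n)
      = 6n ln(6n) − 6n ln n + 6n ln 22 − 6n + O(ln n)
      = 6n ln 6 + 6n ln 22 − 6n + O(ln n)
      = 6n (ln 132 − 1) + O(ln n).
Numerically ln(132) − 1 ≈ 3.8828.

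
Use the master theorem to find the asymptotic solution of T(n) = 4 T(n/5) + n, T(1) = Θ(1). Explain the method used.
T(n) = Θ(n)

log_5 4 ≈ 0.861. f(n) = n dominates n^(log_5 4) since 1 > 0.861, and the regularity condition a·f(n/b) = 4·(n/5)^1 = (4/5)·n ≤ c·f(n) holds with c = 4/5 ≈ 0.8 < 1. So this is Case 3: T(n) = Θ(f(n)) = Θ(n).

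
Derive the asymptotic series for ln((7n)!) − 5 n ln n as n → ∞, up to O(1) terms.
ln((7n)!) − 5 n ln n = 2 n ln n + 7(ln 7 − 1) n + (1/2) ln(2π·7n) + O(1/n)

Stirling: ln((7n)!) = 7n ln(7n) − 7n + (1/2) ln(2π·7n) + O(1/n).
Expand 7n ln(7n) = 7n (ln n + ln 7) = 7n ln n + 7n ln 7.
Subtract 5n ln n: leading term is (7 − 5) n ln n = 2 n ln n. The next term is 7n ln 7 − 7n = 7(ln 7 − 1) n. Then the (1/2) ln(2π·7n) correction.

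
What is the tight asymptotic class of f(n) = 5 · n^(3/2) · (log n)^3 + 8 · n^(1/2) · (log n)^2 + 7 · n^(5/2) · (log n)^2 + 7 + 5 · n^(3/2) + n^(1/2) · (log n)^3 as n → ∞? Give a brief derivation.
f(n) ∈ Θ(n^(5/2) · (log n)^2)

Compare the terms by growth order. For large n, n^a · (log n)^b dominates n^a' · (log n)^b' iff a > a', or (a = a' and b > b'). Ranking the 6 terms shows the dominant one is 7 · n^(5/2) · (log n)^2. Hence f(n) ∈ Θ(n^(5/2) · (log n)^2).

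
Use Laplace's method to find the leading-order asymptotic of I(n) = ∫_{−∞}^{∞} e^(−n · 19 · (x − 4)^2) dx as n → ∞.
I(n) = sqrt(π/(19n))

Here φ(x) = 19 · (x − 4)^2 has its unique minimum at x* = 4 with φ(x*) = 0 and φ''(x*) = 38. Laplace's method gives
  I(n) ~ e^(−n φ(x*)) · sqrt(2π / (n · φ''(x*))) = sqrt(2π / (38n)) = sqrt(π/(19n)).
This is exact: substituting u = (x − 4)·sqrt(19n) gives I(n) = (1/sqrt(19n)) ∫_{−∞}^{∞} e^(−u^2) du = sqrt(π/(19n)).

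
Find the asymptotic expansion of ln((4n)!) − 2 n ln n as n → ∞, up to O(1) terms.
ln((4n)!) − 2 n ln n = 2 n ln n + 4(ln 4 − 1) n + (1/2) ln(2π·4n) + O(1/n)

Stirling: ln((4n)!) = 4n ln(4n) − 4n + (1/2) ln(2π·4n) + O(1/n).
Expand 4n ln(4n) = 4n (ln n + ln 4) = 4n ln n + 4n ln 4.
Subtract 2n ln n: leading term is (4 − 2) n ln n = 2 n ln n. The next term is 4n ln 4 − 4n = 4(ln 4 − 1) n. Then the (1/2) ln(2π·4n) correction.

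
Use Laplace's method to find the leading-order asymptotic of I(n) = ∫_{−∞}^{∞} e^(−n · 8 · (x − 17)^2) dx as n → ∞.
I(n) = sqrt(π/(8n))

Here φ(x) = 8 · (x − 17)^2 has its unique minimum at x* = 17 with φ(x*) = 0 and φ''(x*) = 16. Laplace's method gives
  I(n) ~ e^(−n φ(x*)) · sqrt(2π / (n · φ''(x*))) = sqrt(2π / (16n)) = sqrt(π/(8n)).
This is exact: substituting u = (x − 17)·sqrt(8n) gives I(n) = (1/sqrt(8n)) ∫_{−∞}^{∞} e^(−u^2) du = sqrt(π/(8n)).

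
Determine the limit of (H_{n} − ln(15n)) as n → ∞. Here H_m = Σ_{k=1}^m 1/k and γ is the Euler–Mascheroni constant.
lim = −ln 15 + γ

By Euler-Maclaurin, H_m = ln m + γ + O(1/m). So
  H_{n} − ln(15n) = ln(n) + γ − ln(15n) + O(1/n)
                       = ln(1/15) + γ + O(1/n).
Hence the limit is ln(1/15) + γ.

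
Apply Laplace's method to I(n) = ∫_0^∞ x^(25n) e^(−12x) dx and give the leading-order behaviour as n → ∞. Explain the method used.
I(n) ~ (sqrt(2π·25n) / 12) · (25n/(12e))^(25n)

Write the integrand as exp(25n ln x − 12x) and set f(x) = 25n ln x − 12x. Then f'(x) = 25n/x − 12 = 0 at x* = 25n/12, and f''(x*) = −25n/x*^2 = −12^2/(25n). Laplace's method (interior maximum) gives
  I(n) ~ e^(f(x*)) · sqrt(2π / |f''(x*)|)
        = exp(25n ln(25n/12) − 25n) · sqrt(2π · 25n / 12^2)
        = (25n/12)^(25n) e^(−25n) · sqrt(2π·25n) / 12
        = (sqrt(2π·25n) / 12) · (25n/(12e))^(25n).
This matches Γ(25n+1)/12^(25n+1) with Stirling applied to Γ.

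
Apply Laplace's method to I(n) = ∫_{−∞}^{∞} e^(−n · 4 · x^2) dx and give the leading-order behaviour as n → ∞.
I(n) = sqrt(π/(4n))

Here φ(x) = 4 · x^2 has its unique minimum at x* = 0 with φ(x*) = 0 and φ''(x*) = 8. Laplace's method gives
  I(n) ~ e^(−n φ(x*)) · sqrt(2π / (n · φ''(x*))) = sqrt(2π / (8n)) = sqrt(π/(4n)).
This is exact: substituting u = (x − 0)·sqrt(4n) gives I(n) = (1/sqrt(4n)) ∫_{−∞}^{∞} e^(−u^2) du = sqrt(π/(4n)).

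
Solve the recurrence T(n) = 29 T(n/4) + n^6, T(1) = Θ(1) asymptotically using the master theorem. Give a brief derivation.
T(n) = Θ(n^6)

log_4 29 ≈ 2.429. f(n) = n^6 dominates n^(log_4 29) since 6 > 2.429, and the regularity condition a·f(n/b) = 29·(n/4)^6 = (29/4096)·n^6 ≤ c·f(n) holds with c = 29/4096 ≈ 0.00708 < 1. So this is Case 3: T(n) = Θ(f(n)) = Θ(n^6).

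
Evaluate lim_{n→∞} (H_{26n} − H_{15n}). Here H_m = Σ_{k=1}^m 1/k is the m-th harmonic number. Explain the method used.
lim = ln(26/15)

Euler-Maclaurin gives H_m = ln m + γ + 1/(2m) + O(1/m^2). The γ and O(1/m) terms cancel in the difference:
  H_{26n} − H_{15n} = ln(26n) − ln(15n) + O(1/n) = ln(26/15) + O(1/n).
Hence the limit is ln(26/15).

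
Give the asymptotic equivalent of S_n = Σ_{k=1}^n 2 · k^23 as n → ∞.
S_n ~ n^24 / 12

By integral comparison (Euler-Maclaurin), Σ_{k=1}^n 2 · k^23 = 2 · ∫_0^n x^23 dx + O(n^23) = 2 · n^24/24 = n^24 / 12 + O(n^23). (Equivalently, Faulhaber's formula gives the same leading term.)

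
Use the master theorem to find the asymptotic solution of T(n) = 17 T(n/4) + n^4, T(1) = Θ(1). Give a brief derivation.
T(n) = Θ(n^4)

log_4 17 ≈ 2.044. f(n) = n^4 dominates n^(log_4 17) since 4 > 2.044, and the regularity condition a·f(n/b) = 17·(n/4)^4 = (17/256)·n^4 ≤ c·f(n) holds with c = 17/256 ≈ 0.0664 < 1. So this is Case 3: T(n) = Θ(f(n)) = Θ(n^4).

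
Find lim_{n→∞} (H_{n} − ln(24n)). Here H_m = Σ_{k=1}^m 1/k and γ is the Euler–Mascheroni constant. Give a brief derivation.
lim = −ln 24 + γ

By Euler-Maclaurin, H_m = ln m + γ + O(1/m). So
  H_{n} − ln(24n) = ln(n) + γ − ln(24n) + O(1/n)
                       = ln(1/24) + γ + O(1/n).
Hence the limit is ln(1/24) + γ.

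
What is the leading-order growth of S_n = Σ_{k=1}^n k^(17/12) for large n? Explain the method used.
S_n ~ (12/29) · n^(29/12)

Integral comparison: Σ_{k=1}^n k^(17/12) = ∫_0^n x^(17/12) dx + O(n^(17/12)). The integral is n^(1 + 17/12) / (1 + 17/12) = n^((17+12)/12) / ((17+12)/12) = (12/29) · n^(29/12).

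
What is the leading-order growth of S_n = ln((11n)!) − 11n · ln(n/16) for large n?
S_n ~ 11n · (ln 176 − 1) + O(ln n)

Stirling: ln((11n)!) = 11n ln(11n) − 11n + O(ln n).
  S_n = 11n ln(11n) − 11n − 11n ln(n/16) + O(ln n)
      = 11n ln(11n) − 11n ln n + 11n ln 16 − 11n + O(ln n)
      = 11n ln 11 + 11n ln 16 − 11n + O(ln n)
      = 11n (ln 176 − 1) + O(ln n).
Numerically ln(176) − 1 ≈ 4.1705.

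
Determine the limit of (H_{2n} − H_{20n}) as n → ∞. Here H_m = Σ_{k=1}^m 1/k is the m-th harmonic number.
lim = ln(2/20) = −ln 10

Euler-Maclaurin gives H_m = ln m + γ + 1/(2m) + O(1/m^2). The γ and O(1/m) terms cancel in the difference:
  H_{2n} − H_{20n} = ln(2n) − ln(20n) + O(1/n) = ln(2/20) + O(1/n).
Hence the limit is ln(2/20) = −ln 10.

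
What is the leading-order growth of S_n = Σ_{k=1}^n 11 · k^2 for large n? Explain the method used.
S_n ~ 11 · n^3 / 3

By integral comparison (Euler-Maclaurin), Σ_{k=1}^n 11 · k^2 = 11 · ∫_0^n x^2 dx + O(n^2) = 11 · n^3/3 + O(n^2). (Equivalently, Faulhaber's formula gives the same leading term.)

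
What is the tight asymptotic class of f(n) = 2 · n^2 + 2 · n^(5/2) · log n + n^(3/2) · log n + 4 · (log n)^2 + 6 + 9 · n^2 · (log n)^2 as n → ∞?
f(n) ∈ Θ(n^(5/2) · log n)

Compare the terms by growth order. For large n, n^a · (log n)^b dominates n^a' · (log n)^b' iff a > a', or (a = a' and b > b'). Ranking the 6 terms shows the dominant one is 2 · n^(5/2) · log n. Hence f(n) ∈ Θ(n^(5/2) · log n).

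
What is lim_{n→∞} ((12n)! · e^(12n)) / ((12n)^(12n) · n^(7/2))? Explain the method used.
lim = 0

Stirling: (12n)! ~ sqrt(2π·12n) · (12n/e)^(12n). Hence
  (12n)! · e^(12n) / (12n)^(12n) ~ sqrt(2π·12n).
Dividing by n^(7/2): sqrt(2π·12n) / n^(7/2) = sqrt(2π·12) · n^((1−7)/2), so the expression behaves like sqrt(2π·12) · n^((1−7)/2) → 0.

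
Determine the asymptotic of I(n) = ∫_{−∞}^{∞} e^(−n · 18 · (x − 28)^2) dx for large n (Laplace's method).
I(n) = sqrt(π/(18n))

Here φ(x) = 18 · (x − 28)^2 has its unique minimum at x* = 28 with φ(x*) = 0 and φ''(x*) = 36. Laplace's method gives
  I(n) ~ e^(−n φ(x*)) · sqrt(2π / (n · φ''(x*))) = sqrt(2π / (36n)) = sqrt(π/(18n)).
This is exact: substituting u = (x − 28)·sqrt(18n) gives I(n) = (1/sqrt(18n)) ∫_{−∞}^{∞} e^(−u^2) du = sqrt(π/(18n)).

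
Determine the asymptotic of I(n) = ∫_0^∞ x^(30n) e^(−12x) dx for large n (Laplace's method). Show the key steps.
I(n) ~ (sqrt(2π·30n) / 12) · (30n/(12e))^(30n)

Write the integrand as exp(30n ln x − 12x) and set f(x) = 30n ln x − 12x. Then f'(x) = 30n/x − 12 = 0 at x* = 30n/12, and f''(x*) = −30n/x*^2 = −12^2/(30n). Laplace's method (interior maximum) gives
  I(n) ~ e^(f(x*)) · sqrt(2π / |f''(x*)|)
        = exp(30n ln(30n/12) − 30n) · sqrt(2π · 30n / 12^2)
        = (30n/12)^(30n) e^(−30n) · sqrt(2π·30n) / 12
        = (sqrt(2π·30n) / 12) · (30n/(12e))^(30n).
This matches Γ(30n+1)/12^(30n+1) with Stirling applied to Γ.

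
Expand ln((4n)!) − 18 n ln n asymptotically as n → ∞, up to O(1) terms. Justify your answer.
ln((4n)!) − 18 n ln n = −14 n ln n + 4(ln 4 − 1) n + (1/2) ln(2π·4n) + O(1/n)

Stirling: ln((4n)!) = 4n ln(4n) − 4n + (1/2) ln(2π·4n) + O(1/n).
Expand 4n ln(4n) = 4n (ln n + ln 4) = 4n ln n + 4n ln 4.
Subtract 18n ln n: leading term is (4 − 18) n ln n = −14 n ln n. The next term is 4n ln 4 − 4n = 4(ln 4 − 1) n. Then the (1/2) ln(2π·4n) correction.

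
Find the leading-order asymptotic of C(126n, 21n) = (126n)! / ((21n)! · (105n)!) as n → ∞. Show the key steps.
C(126n, 21n) ~ (46656/3125)^(21n) · sqrt(3/(5π·21n))

Write N = 21n. Apply Stirling to each factorial:
  (6N)! ~ sqrt(2π·6N) · (6N/e)^(6N),
  N! ~ sqrt(2π N) · (N/e)^N,
  (5N)! ~ sqrt(2π·5N) · (5N/e)^(5N).
The exponential factors combine to (6N)^(6N) / (N^N · (5N)^(5N)) = 6^(6N)/5^(5N) = (6^6/5^5)^N = (46656/3125)^N.
The square-root prefactors combine to sqrt(2π·6N) / (sqrt(2π N)·sqrt(2π·5N)) = sqrt(6 / (2π·5·N)) = sqrt(3/(5π·21n)).
Substituting N = 21n: C(126n, 21n) ~ (46656/3125)^(21n) · sqrt(3/(5π·21n)).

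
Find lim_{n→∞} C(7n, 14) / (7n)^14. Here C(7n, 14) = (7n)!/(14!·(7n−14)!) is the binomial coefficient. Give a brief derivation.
lim = 1/14! = 1/87178291200

With N = 7n → ∞: C(N, 14) / N^14 = [N(N−1)…(N−13)] / (14! · N^14) = (1/14!) · 1 · (1 − 1/(7n)) · … · (1 − 13/(7n)). Each factor → 1 as N → ∞, so the limit is 1/14! = 1/87178291200.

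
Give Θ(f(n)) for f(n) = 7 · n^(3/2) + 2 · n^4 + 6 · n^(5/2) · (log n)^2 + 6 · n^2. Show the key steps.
f(n) ∈ Θ(n^4)

Compare the terms by growth order. For large n, n^a · (log n)^b dominates n^a' · (log n)^b' iff a > a', or (a = a' and b > b'). Ranking the 4 terms shows the dominant one is 2 · n^4. Hence f(n) ∈ Θ(n^4).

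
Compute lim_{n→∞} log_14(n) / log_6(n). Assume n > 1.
lim = ln(6) / ln(14) = log_14(6)

Change of base: log_14(n) = ln n / ln 14 and log_6(n) = ln n / ln 6. The ratio is (ln n / ln 14) · (ln 6 / ln n) = ln 6 / ln 14, a constant independent of n. So the limit is ln 6 / ln 14 = log_14(6).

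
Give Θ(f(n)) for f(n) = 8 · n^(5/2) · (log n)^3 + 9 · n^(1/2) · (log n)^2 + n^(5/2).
f(n) ∈ Θ(n^(5/2) · (log n)^3)

Compare the terms by growth order. For large n, n^a · (log n)^b dominates n^a' · (log n)^b' iff a > a', or (a = a' and b > b'). Ranking the 3 terms shows the dominant one is 8 · n^(5/2) · (log n)^3. Hence f(n) ∈ Θ(n^(5/2) · (log n)^3).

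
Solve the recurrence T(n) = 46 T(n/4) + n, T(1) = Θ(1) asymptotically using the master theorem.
T(n) = Θ(n^(log_4 46))

Master theorem: compare f(n) = n to n^(log_4 46) where log_4 46 ≈ 2.762. Since 1 < log_4 46, we have f(n) = O(n^(log_4 46 − ε)) for some ε > 0 — Case 1. Hence T(n) = Θ(n^(log_4 46)).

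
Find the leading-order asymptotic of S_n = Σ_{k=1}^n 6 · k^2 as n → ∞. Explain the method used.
S_n ~ 2 · n^3

By integral comparison (Euler-Maclaurin), Σ_{k=1}^n 6 · k^2 = 6 · ∫_0^n x^2 dx + O(n^2) = 6 · n^3/3 = 2 · n^3 + O(n^2). (Equivalently, Faulhaber's formula gives the same leading term.)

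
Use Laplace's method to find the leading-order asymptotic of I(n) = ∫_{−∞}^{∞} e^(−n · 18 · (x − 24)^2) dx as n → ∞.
I(n) = sqrt(π/(18n))

Here φ(x) = 18 · (x − 24)^2 has its unique minimum at x* = 24 with φ(x*) = 0 and φ''(x*) = 36. Laplace's method gives
  I(n) ~ e^(−n φ(x*)) · sqrt(2π / (n · φ''(x*))) = sqrt(2π / (36n)) = sqrt(π/(18n)).
This is exact: substituting u = (x − 24)·sqrt(18n) gives I(n) = (1/sqrt(18n)) ∫_{−∞}^{∞} e^(−u^2) du = sqrt(π/(18n)).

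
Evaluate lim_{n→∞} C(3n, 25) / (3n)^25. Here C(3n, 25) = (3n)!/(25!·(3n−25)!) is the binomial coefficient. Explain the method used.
lim = 1/25! = 1/15511210043330985984000000

With N = 3n → ∞: C(N, 25) / N^25 = [N(N−1)…(N−24)] / (25! · N^25) = (1/25!) · 1 · (1 − 1/(3n)) · … · (1 − 24/(3n)). Each factor → 1 as N → ∞, so the limit is 1/25! = 1/15511210043330985984000000.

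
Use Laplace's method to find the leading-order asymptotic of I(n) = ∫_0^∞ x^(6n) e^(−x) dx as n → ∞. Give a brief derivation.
I(n) ~ sqrt(2π·6n) · (6n/e)^(6n)

Write the integrand as exp(6n ln x − x) and set f(x) = 6n ln x − x. Then f'(x) = 6n/x − 1 = 0 at x* = 6n, and f''(x*) = −6n/x*^2 = −1/(6n). Laplace's method (interior maximum) gives
  I(n) ~ e^(f(x*)) · sqrt(2π / |f''(x*)|)
        = exp(6n ln(6n) − 6n) · sqrt(2π · 6n)
        = (6n)^(6n) e^(−6n) · sqrt(2π·6n)
        = sqrt(2π·6n) · (6n/e)^(6n).
This matches Γ(6n+1) with Stirling applied to Γ.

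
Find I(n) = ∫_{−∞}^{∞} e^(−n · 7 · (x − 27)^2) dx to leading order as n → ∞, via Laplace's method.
I(n) = sqrt(π/(7n))

Here φ(x) = 7 · (x − 27)^2 has its unique minimum at x* = 27 with φ(x*) = 0 and φ''(x*) = 14. Laplace's method gives
  I(n) ~ e^(−n φ(x*)) · sqrt(2π / (n · φ''(x*))) = sqrt(2π / (14n)) = sqrt(π/(7n)).
This is exact: substituting u = (x − 27)·sqrt(7n) gives I(n) = (1/sqrt(7n)) ∫_{−∞}^{∞} e^(−u^2) du = sqrt(π/(7n)).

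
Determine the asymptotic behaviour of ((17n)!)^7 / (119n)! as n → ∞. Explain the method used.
((17n)!)^7/(119n)! ~ ((2π·17n)^(6/2) / sqrt(7)) · 7^(−7·17n)  →  0

Write N = 17n. Stirling: N! ~ sqrt(2π N)(N/e)^N and (7N)! ~ sqrt(2π·7N)·(7N/e)^(7N).
  (N!)^7/(7N)! ~ (2π N)^(7/2) (N/e)^(7N) / [sqrt(2π·7N) (7N/e)^(7N)]
     = (2π N)^(7/2) / sqrt(2π·7N) · (N/(7N))^(7N)
     = (2π N)^((7−1)/2) / sqrt(7) · 7^(−7N).
Since 7^7 > 1, the factor 7^(−7N) decays exponentially, so the ratio → 0. Substituting N = 17n gives the stated form.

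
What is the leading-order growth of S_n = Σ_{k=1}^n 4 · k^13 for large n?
S_n ~ 2 · n^14 / 7

By integral comparison (Euler-Maclaurin), Σ_{k=1}^n 4 · k^13 = 4 · ∫_0^n x^13 dx + O(n^13) = 4 · n^14/14 = 2 · n^14 / 7 + O(n^13). (Equivalently, Faulhaber's formula gives the same leading term.)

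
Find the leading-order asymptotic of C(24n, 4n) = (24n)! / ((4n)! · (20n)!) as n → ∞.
C(24n, 4n) ~ (46656/3125)^(4n) · sqrt(3/(5π·4n))

Write N = 4n. Apply Stirling to each factorial:
  (6N)! ~ sqrt(2π·6N) · (6N/e)^(6N),
  N! ~ sqrt(2π N) · (N/e)^N,
  (5N)! ~ sqrt(2π·5N) · (5N/e)^(5N).
The exponential factors combine to (6N)^(6N) / (N^N · (5N)^(5N)) = 6^(6N)/5^(5N) = (6^6/5^5)^N = (46656/3125)^N.
The square-root prefactors combine to sqrt(2π·6N) / (sqrt(2π N)·sqrt(2π·5N)) = sqrt(6 / (2π·5·N)) = sqrt(3/(5π·4n)).
Substituting N = 4n: C(24n, 4n) ~ (46656/3125)^(4n) · sqrt(3/(5π·4n)).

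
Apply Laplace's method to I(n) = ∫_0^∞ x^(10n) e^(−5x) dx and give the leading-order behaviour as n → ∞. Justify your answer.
I(n) ~ (sqrt(2π·10n) / 5) · (10n/(5e))^(10n)

Write the integrand as exp(10n ln x − 5x) and set f(x) = 10n ln x − 5x. Then f'(x) = 10n/x − 5 = 0 at x* = 10n/5, and f''(x*) = −10n/x*^2 = −5^2/(10n). Laplace's method (interior maximum) gives
  I(n) ~ e^(f(x*)) · sqrt(2π / |f''(x*)|)
        = exp(10n ln(10n/5) − 10n) · sqrt(2π · 10n / 5^2)
        = (10n/5)^(10n) e^(−10n) · sqrt(2π·10n) / 5
        = (sqrt(2π·10n) / 5) · (10n/(5e))^(10n).
This matches Γ(10n+1)/5^(10n+1) with Stirling applied to Γ.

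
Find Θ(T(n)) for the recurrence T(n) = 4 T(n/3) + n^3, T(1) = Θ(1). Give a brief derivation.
T(n) = Θ(n^3)

log_3 4 ≈ 1.262. f(n) = n^3 dominates n^(log_3 4) since 3 > 1.262, and the regularity condition a·f(n/b) = 4·(n/3)^3 = (4/27)·n^3 ≤ c·f(n) holds with c = 4/27 ≈ 0.148 < 1. So this is Case 3: T(n) = Θ(f(n)) = Θ(n^3).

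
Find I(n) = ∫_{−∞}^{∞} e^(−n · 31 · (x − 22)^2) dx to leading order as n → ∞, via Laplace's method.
I(n) = sqrt(π/(31n))

Here φ(x) = 31 · (x − 22)^2 has its unique minimum at x* = 22 with φ(x*) = 0 and φ''(x*) = 62. Laplace's method gives
  I(n) ~ e^(−n φ(x*)) · sqrt(2π / (n · φ''(x*))) = sqrt(2π / (62n)) = sqrt(π/(31n)).
This is exact: substituting u = (x − 22)·sqrt(31n) gives I(n) = (1/sqrt(31n)) ∫_{−∞}^{∞} e^(−u^2) du = sqrt(π/(31n)).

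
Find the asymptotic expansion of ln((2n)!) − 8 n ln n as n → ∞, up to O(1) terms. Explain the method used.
ln((2n)!) − 8 n ln n = −6 n ln n + 2(ln 2 − 1) n + (1/2) ln(2π·2n) + O(1/n)

Stirling: ln((2n)!) = 2n ln(2n) − 2n + (1/2) ln(2π·2n) + O(1/n).
Expand 2n ln(2n) = 2n (ln n + ln 2) = 2n ln n + 2n ln 2.
Subtract 8n ln n: leading term is (2 − 8) n ln n = −6 n ln n. The next term is 2n ln 2 − 2n = 2(ln 2 − 1) n. Then the (1/2) ln(2π·2n) correction.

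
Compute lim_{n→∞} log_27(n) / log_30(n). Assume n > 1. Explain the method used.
lim = ln(30) / ln(27) = log_27(30)

Change of base: log_27(n) = ln n / ln 27 and log_30(n) = ln n / ln 30. The ratio is (ln n / ln 27) · (ln 30 / ln n) = ln 30 / ln 27, a constant independent of n. So the limit is ln 30 / ln 27 = log_27(30).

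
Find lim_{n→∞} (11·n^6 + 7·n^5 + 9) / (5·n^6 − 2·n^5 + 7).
lim = 11/5

For large n the leading n^6 terms dominate both numerator and denominator. Dividing top and bottom by n^6, every other term tends to 0, leaving 11/5.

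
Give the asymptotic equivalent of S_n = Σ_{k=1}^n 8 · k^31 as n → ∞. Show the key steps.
S_n ~ n^32 / 4

By integral comparison (Euler-Maclaurin), Σ_{k=1}^n 8 · k^31 = 8 · ∫_0^n x^31 dx + O(n^31) = 8 · n^32/32 = n^32 / 4 + O(n^31). (Equivalently, Faulhaber's formula gives the same leading term.)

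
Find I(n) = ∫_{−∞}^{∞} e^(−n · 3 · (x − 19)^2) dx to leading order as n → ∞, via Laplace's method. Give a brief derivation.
I(n) = sqrt(π/(3n))

Here φ(x) = 3 · (x − 19)^2 has its unique minimum at x* = 19 with φ(x*) = 0 and φ''(x*) = 6. Laplace's method gives
  I(n) ~ e^(−n φ(x*)) · sqrt(2π / (n · φ''(x*))) = sqrt(2π / (6n)) = sqrt(π/(3n)).
This is exact: substituting u = (x − 19)·sqrt(3n) gives I(n) = (1/sqrt(3n)) ∫_{−∞}^{∞} e^(−u^2) du = sqrt(π/(3n)).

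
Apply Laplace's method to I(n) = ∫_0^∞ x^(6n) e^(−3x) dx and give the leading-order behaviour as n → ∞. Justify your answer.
I(n) ~ (sqrt(2π·6n) / 3) · (6n/(3e))^(6n)

Write the integrand as exp(6n ln x − 3x) and set f(x) = 6n ln x − 3x. Then f'(x) = 6n/x − 3 = 0 at x* = 6n/3, and f''(x*) = −6n/x*^2 = −3^2/(6n). Laplace's method (interior maximum) gives
  I(n) ~ e^(f(x*)) · sqrt(2π / |f''(x*)|)
        = exp(6n ln(6n/3) − 6n) · sqrt(2π · 6n / 3^2)
        = (6n/3)^(6n) e^(−6n) · sqrt(2π·6n) / 3
        = (sqrt(2π·6n) / 3) · (6n/(3e))^(6n).
This matches Γ(6n+1)/3^(6n+1) with Stirling applied to Γ.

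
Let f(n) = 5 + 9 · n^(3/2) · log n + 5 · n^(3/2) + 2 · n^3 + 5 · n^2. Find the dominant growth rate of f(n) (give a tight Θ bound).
f(n) ∈ Θ(n^3)

Compare the terms by growth order. For large n, n^a · (log n)^b dominates n^a' · (log n)^b' iff a > a', or (a = a' and b > b'). Ranking the 5 terms shows the dominant one is 2 · n^3. Hence f(n) ∈ Θ(n^3).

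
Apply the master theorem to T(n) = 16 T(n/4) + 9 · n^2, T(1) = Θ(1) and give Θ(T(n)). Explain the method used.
T(n) = Θ(n^2 log n)

log_4 16 = 2, and f(n) = 9 · n^2 = Θ(n^(log_4 16)). This is Case 2 of the master theorem: T(n) = Θ(f(n) · log n) = Θ(n^2 log n).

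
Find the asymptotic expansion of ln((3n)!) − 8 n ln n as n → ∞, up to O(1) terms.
ln((3n)!) − 8 n ln n = −5 n ln n + 3(ln 3 − 1) n + (1/2) ln(2π·3n) + O(1/n)

Stirling: ln((3n)!) = 3n ln(3n) − 3n + (1/2) ln(2π·3n) + O(1/n).
Expand 3n ln(3n) = 3n (ln n + ln 3) = 3n ln n + 3n ln 3.
Subtract 8n ln n: leading term is (3 − 8) n ln n = −5 n ln n. The next term is 3n ln 3 − 3n = 3(ln 3 − 1) n. Then the (1/2) ln(2π·3n) correction.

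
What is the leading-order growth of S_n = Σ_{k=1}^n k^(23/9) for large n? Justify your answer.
S_n ~ (9/32) · n^(32/9)

Integral comparison: Σ_{k=1}^n k^(23/9) = ∫_0^n x^(23/9) dx + O(n^(23/9)). The integral is n^(1 + 23/9) / (1 + 23/9) = n^((23+9)/9) / ((23+9)/9) = (9/32) · n^(32/9).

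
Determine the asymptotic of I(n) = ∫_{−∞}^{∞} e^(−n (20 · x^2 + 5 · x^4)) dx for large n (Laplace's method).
I(n) ~ sqrt(π/(20n))

φ(x) = 20 · x^2 + 5 · x^4 has its unique global minimum at x* = 0 (since φ'(x) = 40x + 20x^3 = 0 only at x = 0 for real x with both coefficients positive, and φ → ∞ as |x| → ∞). At x* = 0, φ(0) = 0 and φ''(0) = 40. Laplace's method then gives
  I(n) ~ sqrt(2π / (n · φ''(0))) · e^(−n φ(0)) = sqrt(2π / (40n)) = sqrt(π/(20n)).
The 5 · x^4 term contributes only at subleading order (an O(1/n) relative correction).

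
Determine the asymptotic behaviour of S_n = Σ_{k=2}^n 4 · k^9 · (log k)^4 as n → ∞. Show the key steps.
S_n ~ 2 · n^10 · (log n)^4 / 5

By integral comparison, S_n = ∫_1^n 4 · x^9 · (log x)^4 dx + O(n^9 · (log n)^4). For the integral, the leading term of ∫_1^n x^9 (log x)^4 dx is n^10/10 · (log n)^4 (by repeated integration by parts; each step lowers the log-exponent and produces a relatively O(1/log n) correction). Hence S_n ~ 2 · n^10 · (log n)^4 / 5.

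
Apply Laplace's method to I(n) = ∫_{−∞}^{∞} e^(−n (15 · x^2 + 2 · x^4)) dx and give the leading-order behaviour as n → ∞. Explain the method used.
I(n) ~ sqrt(π/(15n))

φ(x) = 15 · x^2 + 2 · x^4 has its unique global minimum at x* = 0 (since φ'(x) = 30x + 8x^3 = 0 only at x = 0 for real x with both coefficients positive, and φ → ∞ as |x| → ∞). At x* = 0, φ(0) = 0 and φ''(0) = 30. Laplace's method then gives
  I(n) ~ sqrt(2π / (n · φ''(0))) · e^(−n φ(0)) = sqrt(2π / (30n)) = sqrt(π/(15n)).
The 2 · x^4 term contributes only at subleading order (an O(1/n) relative correction).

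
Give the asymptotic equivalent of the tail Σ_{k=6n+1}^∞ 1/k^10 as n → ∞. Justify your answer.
Σ_{k>6n} 1/k^10 ~ 1/(9 · (6n)^9)

Compare to the integral: ∫_{6n}^∞ x^(−10) dx = [−x^(−9)/9]_{6n}^∞ = 1/((10−1)·(6n)^9). Euler-Maclaurin then gives
  Σ_{k>6n} 1/k^10 = ∫_{6n}^∞ dx/x^10 − 1/(2·(6n)^10) + O(1/(6n)^11).
(Equivalently this is ζ(10) − Σ_{k≤6n} 1/k^10.)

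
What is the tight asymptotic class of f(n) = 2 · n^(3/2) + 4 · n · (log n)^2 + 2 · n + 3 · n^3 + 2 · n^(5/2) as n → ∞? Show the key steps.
f(n) ∈ Θ(n^3)

Compare the terms by growth order. For large n, n^a · (log n)^b dominates n^a' · (log n)^b' iff a > a', or (a = a' and b > b'). Ranking the 5 terms shows the dominant one is 3 · n^3. Hence f(n) ∈ Θ(n^3).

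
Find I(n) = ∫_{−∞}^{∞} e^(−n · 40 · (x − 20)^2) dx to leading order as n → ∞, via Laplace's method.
I(n) = sqrt(π/(40n))

Here φ(x) = 40 · (x − 20)^2 has its unique minimum at x* = 20 with φ(x*) = 0 and φ''(x*) = 80. Laplace's method gives
  I(n) ~ e^(−n φ(x*)) · sqrt(2π / (n · φ''(x*))) = sqrt(2π / (80n)) = sqrt(π/(40n)).
This is exact: substituting u = (x − 20)·sqrt(40n) gives I(n) = (1/sqrt(40n)) ∫_{−∞}^{∞} e^(−u^2) du = sqrt(π/(40n)).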